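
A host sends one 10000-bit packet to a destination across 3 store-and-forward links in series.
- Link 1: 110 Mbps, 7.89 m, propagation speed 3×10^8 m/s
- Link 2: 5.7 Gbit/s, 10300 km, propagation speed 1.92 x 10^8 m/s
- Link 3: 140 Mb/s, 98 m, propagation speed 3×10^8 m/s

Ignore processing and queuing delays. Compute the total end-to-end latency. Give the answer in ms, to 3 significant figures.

Transmission delays (L/R per hop): 0.0909091, 0.00175439, 0.0714286 ms; sum = 0.164092 ms.
Propagation delays (d/s per hop): 2.63e-05, 53.6458, 0.000326667 ms; sum = 53.6462 ms.
End-to-end = 53.8 ms.

53.8 ms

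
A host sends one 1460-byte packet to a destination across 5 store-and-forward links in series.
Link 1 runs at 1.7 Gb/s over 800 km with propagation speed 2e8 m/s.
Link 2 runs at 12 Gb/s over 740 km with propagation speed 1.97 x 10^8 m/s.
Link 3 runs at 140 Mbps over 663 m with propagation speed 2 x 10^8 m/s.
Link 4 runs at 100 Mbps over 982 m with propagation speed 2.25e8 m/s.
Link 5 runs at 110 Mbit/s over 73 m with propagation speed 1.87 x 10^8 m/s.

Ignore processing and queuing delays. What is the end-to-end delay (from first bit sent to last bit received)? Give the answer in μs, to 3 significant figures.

L = 1460 × 8 = 11680 bits.
Transmission delays (L/R per hop): 6.87059, 0.973333, 83.4286, 116.8, 106.182 μs; sum = 314.254 μs.
Propagation delays (d/s per hop): 4000, 3756.35, 3.315, 4.36444, 0.390374 μs; sum = 7764.41 μs.
End-to-end = 8080 μs.

8080 μs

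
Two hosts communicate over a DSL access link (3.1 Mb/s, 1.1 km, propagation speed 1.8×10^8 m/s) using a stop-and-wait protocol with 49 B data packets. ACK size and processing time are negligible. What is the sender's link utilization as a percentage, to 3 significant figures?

t_tx = L/R = 392/3100000 = 0.000126452 s.
t_prop = 1100/180000000 = 6.11111e-06 s; RTT = 1.22222e-05 s.
Cycle = t_tx + RTT = 0.000138674 s.
Utilization = t_tx / cycle = 0.000126452/0.000138674 = 91.2 %.

91.2 %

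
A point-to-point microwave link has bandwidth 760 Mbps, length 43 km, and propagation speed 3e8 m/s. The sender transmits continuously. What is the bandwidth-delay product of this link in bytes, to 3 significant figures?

13600 bytes

Propagation delay = 43000 / 300000000 = 0.000143333 s.
BDP = R × t_prop = 760000000 × 0.000143333 = 108933 bits.
In bytes: 108933/8 = 13600 bytes.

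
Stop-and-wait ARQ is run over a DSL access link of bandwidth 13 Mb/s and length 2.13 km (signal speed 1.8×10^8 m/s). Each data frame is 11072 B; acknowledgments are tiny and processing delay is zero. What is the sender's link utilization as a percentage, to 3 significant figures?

t_tx = L/R = 88576/13000000 = 0.00681354 s.
t_prop = 2130/180000000 = 1.18333e-05 s; RTT = 2.36667e-05 s.
Cycle = t_tx + RTT = 0.00683721 s.
Utilization = t_tx / cycle = 0.00681354/0.00683721 = 99.7 %.

99.7 %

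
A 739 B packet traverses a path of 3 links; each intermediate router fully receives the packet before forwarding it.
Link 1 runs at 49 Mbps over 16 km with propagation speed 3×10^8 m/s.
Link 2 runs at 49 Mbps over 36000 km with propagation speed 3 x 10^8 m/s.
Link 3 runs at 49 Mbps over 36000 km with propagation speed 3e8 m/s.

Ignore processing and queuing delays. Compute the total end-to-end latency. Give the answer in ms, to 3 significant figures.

L = 739 × 8 = 5912 bits.
Transmission delay per hop = L/R = 5912/49000000 = 0.120653 ms; 3 hops → 0.361959 ms.
Propagation delays (d/s per hop): 0.0533333, 120, 120 ms; sum = 240.053 ms.
End-to-end = 240 ms.

240 ms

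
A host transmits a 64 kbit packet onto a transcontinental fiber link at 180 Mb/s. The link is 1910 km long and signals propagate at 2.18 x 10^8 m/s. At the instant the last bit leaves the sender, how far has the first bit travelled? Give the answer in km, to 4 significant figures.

t_tx = L/R = 64000/180000000 = 0.000355556 s.
Distance = s × t_tx = 2.18e+08 × 0.000355556 = 77.51 km.

77.51 km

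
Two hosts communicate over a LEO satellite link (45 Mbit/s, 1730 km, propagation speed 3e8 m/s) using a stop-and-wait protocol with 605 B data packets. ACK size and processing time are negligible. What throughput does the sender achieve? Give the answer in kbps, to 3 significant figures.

t_tx = L/R = 4840/45000000 = 0.000107556 s.
t_prop = 1730000/300000000 = 0.00576667 s; RTT = 0.0115333 s.
Cycle = t_tx + RTT = 0.0116409 s.
Throughput = L / cycle = 4840 / 0.0116409 = 416 kbps.

416 kbps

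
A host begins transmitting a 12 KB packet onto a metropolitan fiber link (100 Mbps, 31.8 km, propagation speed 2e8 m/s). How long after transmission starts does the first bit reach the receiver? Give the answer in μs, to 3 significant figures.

159 μs

First bit experiences only propagation delay: d/s = 31800/200000000 = 159 μs.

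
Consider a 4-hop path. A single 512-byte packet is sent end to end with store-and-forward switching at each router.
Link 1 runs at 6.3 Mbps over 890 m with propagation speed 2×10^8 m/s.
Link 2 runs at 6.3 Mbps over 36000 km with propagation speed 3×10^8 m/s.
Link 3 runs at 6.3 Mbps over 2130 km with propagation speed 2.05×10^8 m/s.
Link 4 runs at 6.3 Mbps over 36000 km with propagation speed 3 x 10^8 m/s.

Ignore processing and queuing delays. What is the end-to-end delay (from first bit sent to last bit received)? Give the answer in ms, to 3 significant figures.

L = 512 × 8 = 4096 bits.
Transmission delay per hop = L/R = 4096/6300000 = 0.650159 ms; 4 hops → 2.60063 ms.
Propagation delays (d/s per hop): 0.00445, 120, 10.3902, 120 ms; sum = 250.395 ms.
End-to-end = 253 ms.

253 ms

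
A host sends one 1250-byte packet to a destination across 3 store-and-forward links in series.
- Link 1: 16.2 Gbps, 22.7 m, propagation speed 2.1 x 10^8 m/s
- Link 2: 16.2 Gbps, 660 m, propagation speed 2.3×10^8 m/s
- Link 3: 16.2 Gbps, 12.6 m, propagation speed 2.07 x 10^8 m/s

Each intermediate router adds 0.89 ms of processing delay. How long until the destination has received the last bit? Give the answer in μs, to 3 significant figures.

L = 1250 × 8 = 10000 bits.
Transmission delay per hop = L/R = 10000/16200000000 = 0.617284 μs; 3 hops → 1.85185 μs.
Propagation delays (d/s per hop): 0.108095, 2.86957, 0.0608696 μs; sum = 3.03853 μs.
Processing at 2 router(s): 2 × 0.89 ms = 1780 μs.
End-to-end = 1780 μs.

1780 μs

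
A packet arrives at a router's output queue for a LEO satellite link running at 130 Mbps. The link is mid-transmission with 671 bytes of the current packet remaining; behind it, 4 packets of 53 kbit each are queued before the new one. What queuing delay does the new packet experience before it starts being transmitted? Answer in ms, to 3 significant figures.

1.67 ms

Each queued packet: L/R = 53000/130000000 = 0.407692 ms.
4 queued → 1.63077 ms.
Plus remaining 5368 bits of current packet: 0.0412923 ms.
Queuing delay = 1.67 ms.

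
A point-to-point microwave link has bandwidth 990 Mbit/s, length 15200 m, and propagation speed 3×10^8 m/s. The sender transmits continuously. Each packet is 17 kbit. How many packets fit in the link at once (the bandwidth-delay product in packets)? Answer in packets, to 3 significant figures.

2.95 packets

Propagation delay = 15200 / 300000000 = 5.06667e-05 s.
BDP = R × t_prop = 990000000 × 5.06667e-05 = 50160 bits.
In packets of 17000 bits: 2.95 packets.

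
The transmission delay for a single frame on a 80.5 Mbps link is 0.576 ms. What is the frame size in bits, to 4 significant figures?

L = R × t_tx = 80500000 b/s × 0.000576 s = 46368 bits.

46370 bits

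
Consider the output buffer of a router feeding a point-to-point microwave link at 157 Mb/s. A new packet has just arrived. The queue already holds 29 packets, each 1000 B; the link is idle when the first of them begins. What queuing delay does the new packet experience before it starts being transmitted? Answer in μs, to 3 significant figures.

Each queued packet: L/R = 8000/157000000 = 50.9554 μs.
29 queued → 1477.71 μs.
Queuing delay = 1480 μs.

1480 μs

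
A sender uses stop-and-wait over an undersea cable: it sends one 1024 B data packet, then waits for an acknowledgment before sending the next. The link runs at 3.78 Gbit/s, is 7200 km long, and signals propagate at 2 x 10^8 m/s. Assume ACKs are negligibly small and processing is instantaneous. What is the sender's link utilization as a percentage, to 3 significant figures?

0.00301 %

t_tx = L/R = 8192/3780000000 = 2.1672e-06 s.
t_prop = 7200000/200000000 = 0.036 s; RTT = 0.072 s.
Cycle = t_tx + RTT = 0.0720022 s.
Utilization = t_tx / cycle = 2.1672e-06/0.0720022 = 0.00301 %.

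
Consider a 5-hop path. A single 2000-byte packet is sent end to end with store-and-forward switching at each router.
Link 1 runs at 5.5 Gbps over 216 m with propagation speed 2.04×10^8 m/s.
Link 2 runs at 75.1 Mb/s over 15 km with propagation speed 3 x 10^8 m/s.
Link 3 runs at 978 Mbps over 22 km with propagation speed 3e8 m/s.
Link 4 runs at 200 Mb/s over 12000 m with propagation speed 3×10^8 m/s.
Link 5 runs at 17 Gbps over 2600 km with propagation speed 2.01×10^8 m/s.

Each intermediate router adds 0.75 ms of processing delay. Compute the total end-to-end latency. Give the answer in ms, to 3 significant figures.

16.4 ms

L = 2000 × 8 = 16000 bits.
Transmission delays (L/R per hop): 0.00290909, 0.213049, 0.0163599, 0.08, 0.000941176 ms; sum = 0.313259 ms.
Propagation delays (d/s per hop): 0.00105882, 0.05, 0.0733333, 0.04, 12.9353 ms; sum = 13.0997 ms.
Processing at 4 router(s): 4 × 0.75 ms = 3 ms.
End-to-end = 16.4 ms.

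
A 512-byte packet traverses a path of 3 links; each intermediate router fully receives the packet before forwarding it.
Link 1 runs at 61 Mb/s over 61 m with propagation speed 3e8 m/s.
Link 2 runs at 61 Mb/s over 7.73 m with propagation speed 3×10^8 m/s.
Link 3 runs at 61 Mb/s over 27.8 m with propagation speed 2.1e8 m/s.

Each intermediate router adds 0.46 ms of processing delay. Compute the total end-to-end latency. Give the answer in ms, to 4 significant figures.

1.122 ms

L = 512 × 8 = 4096 bits.
Transmission delay per hop = L/R = 4096/61000000 = 0.0671475 ms; 3 hops → 0.201443 ms.
Propagation delays (d/s per hop): 0.000203333, 2.57667e-05, 0.000132381 ms; sum = 0.000361481 ms.
Processing at 2 router(s): 2 × 0.46 ms = 0.92 ms.
End-to-end = 1.122 ms.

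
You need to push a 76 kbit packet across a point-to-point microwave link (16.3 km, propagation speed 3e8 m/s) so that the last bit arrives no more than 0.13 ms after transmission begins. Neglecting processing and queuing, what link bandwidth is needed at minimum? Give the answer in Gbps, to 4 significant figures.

Propagation delay = 16300 / 300000000 = 0.0543333 ms.
Transmission budget = 0.13 − 0.0543333 = 0.0756667 ms.
R ≥ L / t_tx = 76000 bits / 7.56667e-05 s = 1.004 Gbps.

1.004 Gbps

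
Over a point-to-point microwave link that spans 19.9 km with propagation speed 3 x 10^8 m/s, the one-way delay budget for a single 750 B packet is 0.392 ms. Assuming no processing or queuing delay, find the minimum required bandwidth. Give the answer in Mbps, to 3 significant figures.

L = 6000 bits.
Propagation delay = 19900 / 300000000 = 0.0663333 ms.
Transmission budget = 0.392 − 0.0663333 = 0.325667 ms.
R ≥ L / t_tx = 6000 bits / 0.000325667 s = 18.4 Mbps.

18.4 Mbps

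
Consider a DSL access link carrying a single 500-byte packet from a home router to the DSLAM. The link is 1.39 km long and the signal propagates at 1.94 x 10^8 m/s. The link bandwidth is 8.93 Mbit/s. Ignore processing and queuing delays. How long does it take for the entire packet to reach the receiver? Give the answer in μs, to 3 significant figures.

455 μs

L = 500 × 8 = 4000 bits.
Transmission delay = L/R = 4000 / 8930000 = 447.928 μs.
Propagation delay = d/s = 1390 m / 194000000 m/s = 7.16495 μs.
Total = 455 μs.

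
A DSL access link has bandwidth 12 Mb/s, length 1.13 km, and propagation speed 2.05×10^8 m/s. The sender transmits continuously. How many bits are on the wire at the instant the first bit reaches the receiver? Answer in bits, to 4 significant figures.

66.15 bits

Propagation delay = 1130 / 2.05e+08 = 5.5122e-06 s.
BDP = R × t_prop = 12000000 × 5.5122e-06 = 66.1463 bits.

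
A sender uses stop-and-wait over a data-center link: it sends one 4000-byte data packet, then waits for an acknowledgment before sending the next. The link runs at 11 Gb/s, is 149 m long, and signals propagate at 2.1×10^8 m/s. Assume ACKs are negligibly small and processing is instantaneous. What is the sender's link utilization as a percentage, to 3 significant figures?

t_tx = L/R = 32000/11000000000 = 2.90909e-06 s.
t_prop = 149/210000000 = 7.09524e-07 s; RTT = 1.41905e-06 s.
Cycle = t_tx + RTT = 4.32814e-06 s.
Utilization = t_tx / cycle = 2.90909e-06/4.32814e-06 = 67.2 %.

67.2 %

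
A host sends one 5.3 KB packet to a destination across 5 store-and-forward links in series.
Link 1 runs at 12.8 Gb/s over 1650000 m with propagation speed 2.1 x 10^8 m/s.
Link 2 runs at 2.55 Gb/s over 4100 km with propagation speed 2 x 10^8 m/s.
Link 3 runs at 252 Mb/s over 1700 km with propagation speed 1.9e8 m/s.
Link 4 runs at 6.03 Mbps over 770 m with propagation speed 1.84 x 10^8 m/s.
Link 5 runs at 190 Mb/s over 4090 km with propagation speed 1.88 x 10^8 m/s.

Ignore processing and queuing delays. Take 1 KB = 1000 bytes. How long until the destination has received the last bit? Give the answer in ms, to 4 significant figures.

L = 42400 bits.
Transmission delays (L/R per hop): 0.0033125, 0.0166275, 0.168254, 7.03151, 0.223158 ms; sum = 7.44286 ms.
Propagation delays (d/s per hop): 7.85714, 20.5, 8.94737, 0.00418478, 21.7553 ms; sum = 59.064 ms.
End-to-end = 66.51 ms.

66.51 ms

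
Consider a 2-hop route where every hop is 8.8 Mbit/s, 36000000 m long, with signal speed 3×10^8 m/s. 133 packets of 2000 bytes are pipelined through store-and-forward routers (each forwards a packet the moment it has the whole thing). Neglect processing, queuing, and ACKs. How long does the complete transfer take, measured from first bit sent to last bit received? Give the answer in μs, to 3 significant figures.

484000 μs

Per-hop transmission t_tx = L/R = 16000/8800000 = 1818.18 μs.
Per-hop propagation t_prop = 36000000/300000000 = 120000 μs.
Pipeline fill: first packet needs 2·t_tx to clear all hops; remaining 132 packets each add one t_tx.
Total = (2+133-1)·t_tx + 2·t_prop = 134·1818.18 + 2·120000 = 484000 μs.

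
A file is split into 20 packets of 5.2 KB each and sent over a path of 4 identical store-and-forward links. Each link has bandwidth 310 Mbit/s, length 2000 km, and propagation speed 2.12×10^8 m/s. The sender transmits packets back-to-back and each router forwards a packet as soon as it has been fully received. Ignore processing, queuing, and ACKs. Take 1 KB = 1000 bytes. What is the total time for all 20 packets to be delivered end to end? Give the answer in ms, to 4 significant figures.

40.82 ms

Per-hop transmission t_tx = L/R = 41600/310000000 = 0.134194 ms.
Per-hop propagation t_prop = 2000000/212000000 = 9.43396 ms.
Pipeline fill: first packet needs 4·t_tx to clear all hops; remaining 19 packets each add one t_tx.
Total = (4+20-1)·t_tx + 4·t_prop = 23·0.134194 + 4·9.43396 = 40.82 ms.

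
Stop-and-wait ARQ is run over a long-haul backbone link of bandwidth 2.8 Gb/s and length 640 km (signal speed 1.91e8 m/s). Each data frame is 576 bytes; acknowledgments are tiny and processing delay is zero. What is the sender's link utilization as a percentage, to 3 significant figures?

0.0246 %

t_tx = L/R = 4608/2800000000 = 1.64571e-06 s.
t_prop = 640000/191000000 = 0.00335079 s; RTT = 0.00670157 s.
Cycle = t_tx + RTT = 0.00670322 s.
Utilization = t_tx / cycle = 1.64571e-06/0.00670322 = 0.0246 %.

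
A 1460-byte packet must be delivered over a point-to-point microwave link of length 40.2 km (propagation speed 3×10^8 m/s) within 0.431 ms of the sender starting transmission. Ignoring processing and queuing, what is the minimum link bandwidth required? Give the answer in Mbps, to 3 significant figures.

L = 11680 bits.
Propagation delay = 40200 / 300000000 = 0.134 ms.
Transmission budget = 0.431 − 0.134 = 0.297 ms.
R ≥ L / t_tx = 11680 bits / 0.000297 s = 39.3 Mbps.

39.3 Mbps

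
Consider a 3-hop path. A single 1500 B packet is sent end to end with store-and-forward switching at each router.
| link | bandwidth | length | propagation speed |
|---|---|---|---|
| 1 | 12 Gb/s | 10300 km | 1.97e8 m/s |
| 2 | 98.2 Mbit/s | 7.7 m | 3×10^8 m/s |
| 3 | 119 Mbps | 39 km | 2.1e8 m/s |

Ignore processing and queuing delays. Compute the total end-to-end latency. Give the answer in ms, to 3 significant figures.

52.7 ms

L = 1500 × 8 = 12000 bits.
Transmission delays (L/R per hop): 0.001, 0.1222, 0.10084 ms; sum = 0.22404 ms.
Propagation delays (d/s per hop): 52.2843, 2.56667e-05, 0.185714 ms; sum = 52.47 ms.
End-to-end = 52.7 ms.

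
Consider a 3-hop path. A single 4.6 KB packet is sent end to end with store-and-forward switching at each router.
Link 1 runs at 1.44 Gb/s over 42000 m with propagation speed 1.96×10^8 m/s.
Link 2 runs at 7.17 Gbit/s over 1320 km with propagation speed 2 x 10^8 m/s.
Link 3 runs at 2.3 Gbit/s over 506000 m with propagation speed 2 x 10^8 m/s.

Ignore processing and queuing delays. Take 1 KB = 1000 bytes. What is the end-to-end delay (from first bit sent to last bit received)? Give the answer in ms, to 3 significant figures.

L = 36800 bits.
Transmission delays (L/R per hop): 0.0255556, 0.0051325, 0.016 ms; sum = 0.0466881 ms.
Propagation delays (d/s per hop): 0.214286, 6.6, 2.53 ms; sum = 9.34429 ms.
End-to-end = 9.39 ms.

9.39 ms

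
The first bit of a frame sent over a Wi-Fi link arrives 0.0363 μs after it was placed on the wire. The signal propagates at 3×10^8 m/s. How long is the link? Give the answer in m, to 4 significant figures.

10.89 m

d = s × t_prop = 300000000 × 3.63e-08 = 10.89 m.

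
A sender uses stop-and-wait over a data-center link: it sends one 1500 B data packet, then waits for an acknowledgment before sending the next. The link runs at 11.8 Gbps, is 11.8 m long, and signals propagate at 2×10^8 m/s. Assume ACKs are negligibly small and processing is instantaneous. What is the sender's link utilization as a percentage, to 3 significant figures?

89.6 %

t_tx = L/R = 12000/11800000000 = 1.01695e-06 s.
t_prop = 11.8/200000000 = 5.9e-08 s; RTT = 1.18e-07 s.
Cycle = t_tx + RTT = 1.13495e-06 s.
Utilization = t_tx / cycle = 1.01695e-06/1.13495e-06 = 89.6 %.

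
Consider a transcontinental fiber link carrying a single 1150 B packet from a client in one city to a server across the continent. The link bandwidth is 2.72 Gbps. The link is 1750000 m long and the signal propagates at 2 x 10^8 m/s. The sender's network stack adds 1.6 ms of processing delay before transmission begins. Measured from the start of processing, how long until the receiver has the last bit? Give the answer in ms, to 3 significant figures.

10.4 ms

L = 1150 × 8 = 9200 bits.
Transmission delay = L/R = 9200 / 2720000000 = 0.00338235 ms.
Propagation delay = d/s = 1750000 m / 200000000 m/s = 8.75 ms.
Plus processing delay 1.6 ms = 1.6 ms.
Total = 10.4 ms.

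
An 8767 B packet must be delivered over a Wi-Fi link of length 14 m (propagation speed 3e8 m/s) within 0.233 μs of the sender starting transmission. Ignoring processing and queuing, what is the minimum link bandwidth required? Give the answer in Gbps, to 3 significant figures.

L = 70136 bits.
Propagation delay = 14 / 300000000 = 0.0466667 μs.
Transmission budget = 0.233 − 0.0466667 = 0.186333 μs.
R ≥ L / t_tx = 70136 bits / 1.86333e-07 s = 376 Gbps.

376 Gbps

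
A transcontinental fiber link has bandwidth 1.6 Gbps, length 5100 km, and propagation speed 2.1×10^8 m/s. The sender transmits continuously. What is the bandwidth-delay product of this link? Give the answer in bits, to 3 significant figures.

Propagation delay = 5100000 / 210000000 = 0.0242857 s.
BDP = R × t_prop = 1600000000 × 0.0242857 = 38857100 bits.

38900000 bits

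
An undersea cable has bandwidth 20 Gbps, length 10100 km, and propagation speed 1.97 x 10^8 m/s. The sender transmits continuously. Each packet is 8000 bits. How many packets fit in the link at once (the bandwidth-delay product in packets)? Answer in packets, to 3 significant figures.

Propagation delay = 10100000 / 197000000 = 0.051269 s.
BDP = R × t_prop = 20000000000 × 0.051269 = 1025380000 bits.
In packets of 8000 bits: 128000 packets.

128000 packets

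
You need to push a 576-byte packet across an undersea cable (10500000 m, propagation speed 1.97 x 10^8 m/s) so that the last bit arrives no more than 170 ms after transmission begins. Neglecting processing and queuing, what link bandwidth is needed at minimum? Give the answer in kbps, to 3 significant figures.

L = 4608 bits.
Propagation delay = 10500000 / 197000000 = 53.2995 ms.
Transmission budget = 170 − 53.2995 = 116.701 ms.
R ≥ L / t_tx = 4608 bits / 0.116701 s = 39.5 kbps.

39.5 kbps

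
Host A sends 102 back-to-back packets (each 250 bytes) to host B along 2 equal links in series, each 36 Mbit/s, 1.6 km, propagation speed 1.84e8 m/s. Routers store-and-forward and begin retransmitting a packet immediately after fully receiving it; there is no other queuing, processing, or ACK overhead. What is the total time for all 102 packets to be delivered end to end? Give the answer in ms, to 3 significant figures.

Per-hop transmission t_tx = L/R = 2000/36000000 = 0.0555556 ms.
Per-hop propagation t_prop = 1600/184000000 = 0.00869565 ms.
Pipeline fill: first packet needs 2·t_tx to clear all hops; remaining 101 packets each add one t_tx.
Total = (2+102-1)·t_tx + 2·t_prop = 103·0.0555556 + 2·0.00869565 = 5.74 ms.

5.74 ms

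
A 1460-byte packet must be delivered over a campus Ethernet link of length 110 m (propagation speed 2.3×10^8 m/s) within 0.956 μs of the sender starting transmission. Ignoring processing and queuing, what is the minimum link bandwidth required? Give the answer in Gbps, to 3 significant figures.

24.4 Gbps

L = 11680 bits.
Propagation delay = 110 / 2.3e+08 = 0.478261 μs.
Transmission budget = 0.956 − 0.478261 = 0.477739 μs.
R ≥ L / t_tx = 11680 bits / 4.77739e-07 s = 24.4 Gbps.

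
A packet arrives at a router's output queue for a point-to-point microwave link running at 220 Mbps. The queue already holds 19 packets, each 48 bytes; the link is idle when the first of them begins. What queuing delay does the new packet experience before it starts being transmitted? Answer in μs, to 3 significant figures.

33.2 μs

Each queued packet: L/R = 384/220000000 = 1.74545 μs.
19 queued → 33.1636 μs.
Queuing delay = 33.2 μs.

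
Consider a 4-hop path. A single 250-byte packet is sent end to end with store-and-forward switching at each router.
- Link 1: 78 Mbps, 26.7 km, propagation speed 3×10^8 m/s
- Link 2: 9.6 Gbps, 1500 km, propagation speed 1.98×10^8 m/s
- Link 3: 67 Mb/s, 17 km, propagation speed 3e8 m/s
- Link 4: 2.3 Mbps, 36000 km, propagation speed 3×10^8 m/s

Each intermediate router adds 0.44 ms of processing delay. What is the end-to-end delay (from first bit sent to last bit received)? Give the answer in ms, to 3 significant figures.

L = 250 × 8 = 2000 bits.
Transmission delays (L/R per hop): 0.025641, 0.000208333, 0.0298507, 0.869565 ms; sum = 0.925265 ms.
Propagation delays (d/s per hop): 0.089, 7.57576, 0.0566667, 120 ms; sum = 127.721 ms.
Processing at 3 router(s): 3 × 0.44 ms = 1.32 ms.
End-to-end = 130 ms.

130 ms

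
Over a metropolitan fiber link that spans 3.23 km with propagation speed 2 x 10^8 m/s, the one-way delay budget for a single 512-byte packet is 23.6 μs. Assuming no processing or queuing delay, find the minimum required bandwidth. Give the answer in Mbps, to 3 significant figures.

550 Mbps

L = 4096 bits.
Propagation delay = 3230 / 200000000 = 16.15 μs.
Transmission budget = 23.6 − 16.15 = 7.45 μs.
R ≥ L / t_tx = 4096 bits / 7.45e-06 s = 550 Mbps.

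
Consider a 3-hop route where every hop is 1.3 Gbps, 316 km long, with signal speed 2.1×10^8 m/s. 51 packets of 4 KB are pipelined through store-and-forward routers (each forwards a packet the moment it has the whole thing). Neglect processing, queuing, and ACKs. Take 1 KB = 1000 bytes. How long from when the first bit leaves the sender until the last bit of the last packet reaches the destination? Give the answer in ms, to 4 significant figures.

5.819 ms

Per-hop transmission t_tx = L/R = 32000/1300000000 = 0.0246154 ms.
Per-hop propagation t_prop = 316000/210000000 = 1.50476 ms.
Pipeline fill: first packet needs 3·t_tx to clear all hops; remaining 50 packets each add one t_tx.
Total = (3+51-1)·t_tx + 3·t_prop = 53·0.0246154 + 3·1.50476 = 5.819 ms.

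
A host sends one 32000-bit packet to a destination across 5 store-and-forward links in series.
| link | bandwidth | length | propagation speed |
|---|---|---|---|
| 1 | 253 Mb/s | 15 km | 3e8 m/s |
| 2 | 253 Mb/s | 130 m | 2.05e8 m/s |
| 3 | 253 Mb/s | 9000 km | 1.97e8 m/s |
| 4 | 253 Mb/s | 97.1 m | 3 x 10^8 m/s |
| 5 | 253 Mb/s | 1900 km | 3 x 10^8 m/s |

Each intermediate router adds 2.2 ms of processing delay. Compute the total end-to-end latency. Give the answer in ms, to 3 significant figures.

61.5 ms

Transmission delay per hop = L/R = 32000/253000000 = 0.126482 ms; 5 hops → 0.632411 ms.
Propagation delays (d/s per hop): 0.05, 0.000634146, 45.6853, 0.000323667, 6.33333 ms; sum = 52.0696 ms.
Processing at 4 router(s): 4 × 2.2 ms = 8.8 ms.
End-to-end = 61.5 ms.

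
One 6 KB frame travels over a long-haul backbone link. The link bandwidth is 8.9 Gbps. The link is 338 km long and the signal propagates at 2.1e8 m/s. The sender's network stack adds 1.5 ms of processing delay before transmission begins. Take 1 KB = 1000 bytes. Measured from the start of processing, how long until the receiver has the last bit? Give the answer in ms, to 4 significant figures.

3.115 ms

L = 48000 bits.
Transmission delay = L/R = 48000 / 8900000000 = 0.00539326 ms.
Propagation delay = d/s = 338000 m / 210000000 m/s = 1.60952 ms.
Plus processing delay 1.5 ms = 1.5 ms.
Total = 3.115 ms.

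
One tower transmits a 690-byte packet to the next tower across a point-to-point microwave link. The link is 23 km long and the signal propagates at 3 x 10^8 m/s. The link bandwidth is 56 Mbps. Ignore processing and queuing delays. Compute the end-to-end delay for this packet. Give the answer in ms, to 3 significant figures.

L = 690 × 8 = 5520 bits.
Transmission delay = L/R = 5520 / 56000000 = 0.0985714 ms.
Propagation delay = d/s = 23000 m / 300000000 m/s = 0.0766667 ms.
Total = 0.175 ms.

0.175 ms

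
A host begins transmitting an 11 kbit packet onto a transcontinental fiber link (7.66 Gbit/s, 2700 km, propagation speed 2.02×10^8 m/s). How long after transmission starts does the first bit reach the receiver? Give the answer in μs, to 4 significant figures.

13370 μs

First bit experiences only propagation delay: d/s = 2700000/202000000 = 13370 μs.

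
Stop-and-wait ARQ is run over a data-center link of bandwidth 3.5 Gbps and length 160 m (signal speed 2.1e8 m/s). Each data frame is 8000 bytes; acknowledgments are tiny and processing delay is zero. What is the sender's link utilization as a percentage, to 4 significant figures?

92.31 %

t_tx = L/R = 64000/3500000000 = 1.82857e-05 s.
t_prop = 160/210000000 = 7.61905e-07 s; RTT = 1.52381e-06 s.
Cycle = t_tx + RTT = 1.98095e-05 s.
Utilization = t_tx / cycle = 1.82857e-05/1.98095e-05 = 92.31 %.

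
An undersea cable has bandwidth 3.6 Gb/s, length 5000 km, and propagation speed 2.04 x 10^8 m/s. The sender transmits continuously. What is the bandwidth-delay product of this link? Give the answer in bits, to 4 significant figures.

Propagation delay = 5000000 / 204000000 = 0.0245098 s.
BDP = R × t_prop = 3600000000 × 0.0245098 = 88235300 bits.

88240000 bits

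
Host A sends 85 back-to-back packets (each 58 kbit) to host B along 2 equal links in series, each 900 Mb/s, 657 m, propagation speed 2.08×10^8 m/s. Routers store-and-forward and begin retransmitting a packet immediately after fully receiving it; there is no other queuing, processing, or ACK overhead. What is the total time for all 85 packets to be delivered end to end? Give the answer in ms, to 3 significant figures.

Per-hop transmission t_tx = L/R = 58000/900000000 = 0.0644444 ms.
Per-hop propagation t_prop = 657/208000000 = 0.00315865 ms.
Pipeline fill: first packet needs 2·t_tx to clear all hops; remaining 84 packets each add one t_tx.
Total = (2+85-1)·t_tx + 2·t_prop = 86·0.0644444 + 2·0.00315865 = 5.55 ms.

5.55 ms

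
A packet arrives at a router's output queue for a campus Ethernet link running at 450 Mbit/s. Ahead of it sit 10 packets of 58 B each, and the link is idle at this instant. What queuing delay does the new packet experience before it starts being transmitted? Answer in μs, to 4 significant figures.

10.31 μs

Each queued packet: L/R = 464/450000000 = 1.03111 μs.
10 queued → 10.3111 μs.
Queuing delay = 10.31 μs.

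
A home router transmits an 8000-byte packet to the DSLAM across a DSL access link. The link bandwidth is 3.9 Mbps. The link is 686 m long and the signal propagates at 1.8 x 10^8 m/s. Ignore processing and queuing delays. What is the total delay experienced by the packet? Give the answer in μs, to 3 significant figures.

L = 8000 × 8 = 64000 bits.
Transmission delay = L/R = 64000 / 3900000 = 16410.3 μs.
Propagation delay = d/s = 686 m / 180000000 m/s = 3.81111 μs.
Total = 16400 μs.

16400 μs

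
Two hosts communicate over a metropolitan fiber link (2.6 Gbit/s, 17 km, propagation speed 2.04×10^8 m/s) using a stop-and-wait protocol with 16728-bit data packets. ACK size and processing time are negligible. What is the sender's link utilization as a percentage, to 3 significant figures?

3.72 %

t_tx = L/R = 16728/2600000000 = 6.43385e-06 s.
t_prop = 17000/204000000 = 8.33333e-05 s; RTT = 0.000166667 s.
Cycle = t_tx + RTT = 0.000173101 s.
Utilization = t_tx / cycle = 6.43385e-06/0.000173101 = 3.72 %.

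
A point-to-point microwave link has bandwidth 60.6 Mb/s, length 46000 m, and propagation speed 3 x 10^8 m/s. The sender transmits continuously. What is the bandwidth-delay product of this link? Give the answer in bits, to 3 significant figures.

Propagation delay = 46000 / 300000000 = 0.000153333 s.
BDP = R × t_prop = 60600000 × 0.000153333 = 9292 bits.

9290 bits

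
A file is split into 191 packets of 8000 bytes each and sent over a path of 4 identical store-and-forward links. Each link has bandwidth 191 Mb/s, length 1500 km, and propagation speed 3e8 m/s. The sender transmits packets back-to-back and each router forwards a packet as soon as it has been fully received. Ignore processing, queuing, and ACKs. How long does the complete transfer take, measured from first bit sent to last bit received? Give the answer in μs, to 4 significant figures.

Per-hop transmission t_tx = L/R = 64000/191000000 = 335.079 μs.
Per-hop propagation t_prop = 1500000/300000000 = 5000 μs.
Pipeline fill: first packet needs 4·t_tx to clear all hops; remaining 190 packets each add one t_tx.
Total = (4+191-1)·t_tx + 4·t_prop = 194·335.079 + 4·5000 = 85010 μs.

85010 μs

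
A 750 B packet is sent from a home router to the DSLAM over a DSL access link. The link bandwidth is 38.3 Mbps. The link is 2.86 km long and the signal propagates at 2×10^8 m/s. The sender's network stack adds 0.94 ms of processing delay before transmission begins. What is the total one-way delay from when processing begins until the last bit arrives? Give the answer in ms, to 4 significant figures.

1.111 ms

L = 750 × 8 = 6000 bits.
Transmission delay = L/R = 6000 / 38300000 = 0.156658 ms.
Propagation delay = d/s = 2860 m / 200000000 m/s = 0.0143 ms.
Plus processing delay 0.94 ms = 0.94 ms.
Total = 1.111 ms.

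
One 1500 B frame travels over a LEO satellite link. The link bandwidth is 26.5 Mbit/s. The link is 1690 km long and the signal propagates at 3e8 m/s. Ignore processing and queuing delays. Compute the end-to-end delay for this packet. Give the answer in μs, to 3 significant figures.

L = 1500 × 8 = 12000 bits.
Transmission delay = L/R = 12000 / 26500000 = 452.83 μs.
Propagation delay = d/s = 1690000 m / 300000000 m/s = 5633.33 μs.
Total = 6090 μs.

6090 μs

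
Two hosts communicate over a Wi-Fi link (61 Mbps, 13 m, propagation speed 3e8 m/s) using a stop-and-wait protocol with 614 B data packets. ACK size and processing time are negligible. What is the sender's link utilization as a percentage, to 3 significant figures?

t_tx = L/R = 4912/61000000 = 8.05246e-05 s.
t_prop = 13/300000000 = 4.33333e-08 s; RTT = 8.66667e-08 s.
Cycle = t_tx + RTT = 8.06113e-05 s.
Utilization = t_tx / cycle = 8.05246e-05/8.06113e-05 = 99.9 %.

99.9 %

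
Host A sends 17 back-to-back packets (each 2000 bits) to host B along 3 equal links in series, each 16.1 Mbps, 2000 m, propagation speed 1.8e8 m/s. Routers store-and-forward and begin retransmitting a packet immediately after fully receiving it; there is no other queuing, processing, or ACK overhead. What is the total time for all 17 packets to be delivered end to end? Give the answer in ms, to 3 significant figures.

2.39 ms

Per-hop transmission t_tx = L/R = 2000/1.61e+07 = 0.124224 ms.
Per-hop propagation t_prop = 2000/180000000 = 0.0111111 ms.
Pipeline fill: first packet needs 3·t_tx to clear all hops; remaining 16 packets each add one t_tx.
Total = (3+17-1)·t_tx + 3·t_prop = 19·0.124224 + 3·0.0111111 = 2.39 ms.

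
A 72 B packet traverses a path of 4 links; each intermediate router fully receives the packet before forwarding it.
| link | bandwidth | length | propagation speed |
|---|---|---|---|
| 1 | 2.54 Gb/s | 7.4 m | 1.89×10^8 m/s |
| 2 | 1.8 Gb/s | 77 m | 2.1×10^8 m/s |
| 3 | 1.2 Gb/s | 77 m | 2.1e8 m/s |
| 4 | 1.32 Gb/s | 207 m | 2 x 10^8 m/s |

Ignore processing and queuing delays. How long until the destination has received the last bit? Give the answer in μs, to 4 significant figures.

3.271 μs

L = 72 × 8 = 576 bits.
Transmission delays (L/R per hop): 0.226772, 0.32, 0.48, 0.436364 μs; sum = 1.46314 μs.
Propagation delays (d/s per hop): 0.0391534, 0.366667, 0.366667, 1.035 μs; sum = 1.80749 μs.
End-to-end = 3.271 μs.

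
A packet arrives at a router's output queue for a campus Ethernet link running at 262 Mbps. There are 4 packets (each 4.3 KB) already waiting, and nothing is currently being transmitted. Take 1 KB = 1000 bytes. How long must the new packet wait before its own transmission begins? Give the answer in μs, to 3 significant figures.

Each queued packet: L/R = 34400/262000000 = 131.298 μs.
4 queued → 525.191 μs.
Queuing delay = 525 μs.

525 μs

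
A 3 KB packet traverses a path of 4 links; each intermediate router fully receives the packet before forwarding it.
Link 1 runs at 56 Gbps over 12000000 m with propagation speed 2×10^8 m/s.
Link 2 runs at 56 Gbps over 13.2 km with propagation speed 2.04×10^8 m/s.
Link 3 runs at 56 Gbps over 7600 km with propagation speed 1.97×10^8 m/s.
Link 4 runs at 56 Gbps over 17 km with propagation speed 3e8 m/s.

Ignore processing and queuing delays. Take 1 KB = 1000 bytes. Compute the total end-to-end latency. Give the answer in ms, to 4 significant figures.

L = 24000 bits.
Transmission delay per hop = L/R = 24000/56000000000 = 0.000428571 ms; 4 hops → 0.00171429 ms.
Propagation delays (d/s per hop): 60, 0.0647059, 38.5787, 0.0566667 ms; sum = 98.7001 ms.
End-to-end = 98.70 ms.

98.70 ms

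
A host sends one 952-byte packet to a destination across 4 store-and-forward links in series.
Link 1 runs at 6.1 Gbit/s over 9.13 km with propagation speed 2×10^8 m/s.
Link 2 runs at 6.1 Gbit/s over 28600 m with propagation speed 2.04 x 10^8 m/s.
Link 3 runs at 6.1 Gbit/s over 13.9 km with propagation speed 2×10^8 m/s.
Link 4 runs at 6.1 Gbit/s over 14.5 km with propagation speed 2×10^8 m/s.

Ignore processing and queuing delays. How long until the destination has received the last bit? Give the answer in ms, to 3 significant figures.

0.333 ms

L = 952 × 8 = 7616 bits.
Transmission delay per hop = L/R = 7616/6100000000 = 0.00124852 ms; 4 hops → 0.0049941 ms.
Propagation delays (d/s per hop): 0.04565, 0.140196, 0.0695, 0.0725 ms; sum = 0.327846 ms.
End-to-end = 0.333 ms.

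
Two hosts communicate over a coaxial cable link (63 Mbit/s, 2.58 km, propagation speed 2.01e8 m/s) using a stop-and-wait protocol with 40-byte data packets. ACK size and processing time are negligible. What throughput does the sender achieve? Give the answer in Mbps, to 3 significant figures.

10.4 Mbps

t_tx = L/R = 320/63000000 = 5.07937e-06 s.
t_prop = 2580/2.01e+08 = 1.28358e-05 s; RTT = 2.56716e-05 s.
Cycle = t_tx + RTT = 3.0751e-05 s.
Throughput = L / cycle = 320 / 3.0751e-05 = 10.4 Mbps.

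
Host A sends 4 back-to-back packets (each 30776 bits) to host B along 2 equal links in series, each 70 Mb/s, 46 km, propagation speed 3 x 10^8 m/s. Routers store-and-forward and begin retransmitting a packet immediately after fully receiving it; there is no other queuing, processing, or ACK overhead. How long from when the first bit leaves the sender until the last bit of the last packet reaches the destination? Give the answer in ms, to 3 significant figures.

Per-hop transmission t_tx = L/R = 30776/70000000 = 0.439657 ms.
Per-hop propagation t_prop = 46000/300000000 = 0.153333 ms.
Pipeline fill: first packet needs 2·t_tx to clear all hops; remaining 3 packets each add one t_tx.
Total = (2+4-1)·t_tx + 2·t_prop = 5·0.439657 + 2·0.153333 = 2.50 ms.

2.50 ms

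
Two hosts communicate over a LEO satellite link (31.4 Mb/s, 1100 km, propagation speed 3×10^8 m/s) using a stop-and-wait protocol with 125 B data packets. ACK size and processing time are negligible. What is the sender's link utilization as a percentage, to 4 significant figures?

0.4324 %

t_tx = L/R = 1000/31400000 = 3.18471e-05 s.
t_prop = 1100000/300000000 = 0.00366667 s; RTT = 0.00733333 s.
Cycle = t_tx + RTT = 0.00736518 s.
Utilization = t_tx / cycle = 3.18471e-05/0.00736518 = 0.4324 %.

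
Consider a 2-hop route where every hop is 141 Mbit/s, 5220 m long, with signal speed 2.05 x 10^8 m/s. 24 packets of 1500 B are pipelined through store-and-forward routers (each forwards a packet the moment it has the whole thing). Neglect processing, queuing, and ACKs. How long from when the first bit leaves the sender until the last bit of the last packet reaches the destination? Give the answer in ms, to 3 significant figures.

2.18 ms

Per-hop transmission t_tx = L/R = 12000/141000000 = 0.0851064 ms.
Per-hop propagation t_prop = 5220/2.05e+08 = 0.0254634 ms.
Pipeline fill: first packet needs 2·t_tx to clear all hops; remaining 23 packets each add one t_tx.
Total = (2+24-1)·t_tx + 2·t_prop = 25·0.0851064 + 2·0.0254634 = 2.18 ms.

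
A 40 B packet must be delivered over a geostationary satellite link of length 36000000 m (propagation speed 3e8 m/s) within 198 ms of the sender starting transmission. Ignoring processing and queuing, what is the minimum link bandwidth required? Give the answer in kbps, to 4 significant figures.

4.103 kbps

L = 320 bits.
Propagation delay = 36000000 / 300000000 = 120 ms.
Transmission budget = 198 − 120 = 78 ms.
R ≥ L / t_tx = 320 bits / 0.078 s = 4.103 kbps.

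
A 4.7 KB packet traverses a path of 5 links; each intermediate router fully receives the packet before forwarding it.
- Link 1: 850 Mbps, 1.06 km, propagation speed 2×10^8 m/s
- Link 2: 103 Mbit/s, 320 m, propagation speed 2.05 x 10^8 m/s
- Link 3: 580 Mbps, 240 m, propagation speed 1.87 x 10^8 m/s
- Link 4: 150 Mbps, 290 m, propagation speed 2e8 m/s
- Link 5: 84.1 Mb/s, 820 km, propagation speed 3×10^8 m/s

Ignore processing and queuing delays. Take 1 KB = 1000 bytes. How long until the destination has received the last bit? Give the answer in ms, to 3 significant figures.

L = 37600 bits.
Transmission delays (L/R per hop): 0.0442353, 0.365049, 0.0648276, 0.250667, 0.447087 ms; sum = 1.17186 ms.
Propagation delays (d/s per hop): 0.0053, 0.00156098, 0.00128342, 0.00145, 2.73333 ms; sum = 2.74293 ms.
End-to-end = 3.91 ms.

3.91 ms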